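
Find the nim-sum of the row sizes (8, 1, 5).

Nim-sum: 8 ^ 1 ^ 5 = 12.

12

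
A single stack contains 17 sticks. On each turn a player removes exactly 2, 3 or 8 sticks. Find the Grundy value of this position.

1

Compute g(0), g(1), … for moves {2, 3, 8}:
k:     0  1  2  3  4  5  6  7  8  9 10 11 12 13 14 15 16 17
g(k):  0  0  1  1  2  0  0  1  1  2  0  0  1  1  2  0  0  1
So g(17) = 1.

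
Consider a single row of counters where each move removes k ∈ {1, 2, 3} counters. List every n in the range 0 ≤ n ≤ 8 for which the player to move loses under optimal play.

0, 4, 8

Build the Grundy sequence with g(k) = mex{g(k−s) : s ∈ {1, 2, 3}, s ≤ k}:
g(0) = mex{} = 0
g(1) = mex{0} = 1
g(2) = mex{0,1} = 2
g(3) = mex{0,1,2} = 3
g(4) = mex{1,2,3} = 0
g(5) = mex{0,2,3} = 1
g(6) = mex{0,1,3} = 2
g(7) = mex{0,1,2} = 3
g(8) = mex{1,2,3} = 0
The P-positions (g = 0) in 0..8 are 0, 4, 8.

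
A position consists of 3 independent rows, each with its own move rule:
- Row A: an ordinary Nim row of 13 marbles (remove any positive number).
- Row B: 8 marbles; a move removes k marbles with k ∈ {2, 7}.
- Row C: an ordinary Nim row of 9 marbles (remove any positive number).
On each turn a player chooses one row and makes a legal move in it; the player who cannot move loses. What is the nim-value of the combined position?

6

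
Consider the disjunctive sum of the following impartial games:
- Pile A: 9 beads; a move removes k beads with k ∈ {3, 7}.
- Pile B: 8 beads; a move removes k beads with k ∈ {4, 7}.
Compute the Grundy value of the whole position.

3

Grundy values for pile A (subtraction set {3, 7}):
k:     0  1  2  3  4  5  6  7  8  9
g(k):  0  0  0  1  1  1  0  2  2  1
So g(9) = 1.
For pile B, compute g(0), g(1), … with moves {4, 7}:
k:     0  1  2  3  4  5  6  7  8
g(k):  0  0  0  0  1  1  1  1  2
So g(8) = 2.
By the Sprague-Grundy theorem, the Grundy value of a sum of independent games is the XOR of the component values.
Combined value = 1 ⊕ 2 = 3.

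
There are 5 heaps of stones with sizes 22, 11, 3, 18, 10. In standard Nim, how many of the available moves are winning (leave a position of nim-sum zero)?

1

Write each in binary and XOR column by column:
  10110  (22)
  01011  (11)
  00011  (3)
  10010  (18)
  01010  (10)
  -----
  00110  (6)
The overall nim-sum is X = 6. A heap of size p has a winning move iff p XOR X < p (reduce it to p XOR X).
  22: 22 XOR 6 = 16 < 22 — winning move (to 16).
  11: 11 XOR 6 = 13 ≥ 11 — no move.
  3: 3 XOR 6 = 5 ≥ 3 — no move.
  18: 18 XOR 6 = 20 ≥ 18 — no move.
  10: 10 XOR 6 = 12 ≥ 10 — no move.
That gives 1 winning move.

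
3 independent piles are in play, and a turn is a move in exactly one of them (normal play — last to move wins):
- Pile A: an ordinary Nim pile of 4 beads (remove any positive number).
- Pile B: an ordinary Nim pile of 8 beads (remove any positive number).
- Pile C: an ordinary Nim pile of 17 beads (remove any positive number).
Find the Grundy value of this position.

29

Pile A is a plain Nim pile of size 4, so its Grundy value is 4.
Pile B is a plain Nim pile of size 8, so its Grundy value is 8.
Pile C is a plain Nim pile of size 17, so its Grundy value is 17.
The value of a disjunctive sum is the nim-sum of the parts.
Combined value = 4 ⊕ 8 ⊕ 17 = 29.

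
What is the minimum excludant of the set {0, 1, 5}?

2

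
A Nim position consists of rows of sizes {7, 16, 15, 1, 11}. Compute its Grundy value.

Nim-sum: 7 ^ 16 ^ 15 ^ 1 ^ 11 = 18.

18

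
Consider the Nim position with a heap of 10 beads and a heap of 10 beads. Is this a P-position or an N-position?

P-position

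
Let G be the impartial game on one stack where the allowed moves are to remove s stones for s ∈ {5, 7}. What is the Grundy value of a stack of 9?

1

Compute g(0), g(1), … for moves {5, 7}:
g(0) = mex{} = 0
g(1) = mex{} = 0
g(2) = mex{} = 0
g(3) = mex{} = 0
g(4) = mex{} = 0
g(5) = mex{0} = 1
g(6) = mex{0} = 1
g(7) = mex{0} = 1
g(8) = mex{0} = 1
g(9) = mex{0} = 1
So g(9) = 1.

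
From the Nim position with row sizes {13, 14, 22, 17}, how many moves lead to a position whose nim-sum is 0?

3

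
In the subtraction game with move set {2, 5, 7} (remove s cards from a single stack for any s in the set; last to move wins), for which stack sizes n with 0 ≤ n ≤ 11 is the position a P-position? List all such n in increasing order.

0, 1, 4, 10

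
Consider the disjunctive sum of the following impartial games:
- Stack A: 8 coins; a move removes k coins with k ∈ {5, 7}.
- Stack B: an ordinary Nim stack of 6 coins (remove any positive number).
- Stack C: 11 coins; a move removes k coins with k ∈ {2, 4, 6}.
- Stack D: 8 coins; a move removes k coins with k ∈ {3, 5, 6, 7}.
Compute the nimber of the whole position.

4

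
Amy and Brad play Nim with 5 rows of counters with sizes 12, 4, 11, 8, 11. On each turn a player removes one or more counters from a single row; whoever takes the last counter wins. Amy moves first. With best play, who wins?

Brad wins

Nim-sum: 12 ⊕ 4 ⊕ 11 ⊕ 8 ⊕ 11 = 0.
The nim-sum is 0, so this is a P-position: the player to move is in a losing position under optimal play; Amy is about to move from it and so loses — Brad wins.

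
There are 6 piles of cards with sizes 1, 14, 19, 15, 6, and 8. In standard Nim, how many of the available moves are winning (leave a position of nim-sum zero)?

1

Write each in binary and XOR column by column:
  00001  (1)
  01110  (14)
  10011  (19)
  01111  (15)
  00110  (6)
  01000  (8)
  -----
  11101  (29)
The overall nim-sum is X = 29. A pile of size p has a winning move iff p XOR X < p (reduce it to p XOR X).
  1: 1 XOR 29 = 28 ≥ 1 — no move.
  14: 14 XOR 29 = 19 ≥ 14 — no move.
  19: 19 XOR 29 = 14 < 19 — winning move (to 14).
  15: 15 XOR 29 = 18 ≥ 15 — no move.
  6: 6 XOR 29 = 27 ≥ 6 — no move.
  8: 8 XOR 29 = 21 ≥ 8 — no move.
That gives 1 winning move.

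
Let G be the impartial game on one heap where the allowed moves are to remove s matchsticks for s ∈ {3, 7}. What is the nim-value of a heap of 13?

1

Compute g(0), g(1), … for moves {3, 7}:
k:     0  1  2  3  4  5  6  7  8  9 10 11 12 13
g(k):  0  0  0  1  1  1  0  2  2  1  0  0  0  1
So g(13) = 1.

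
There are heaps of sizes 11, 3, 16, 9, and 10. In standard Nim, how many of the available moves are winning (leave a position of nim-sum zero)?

1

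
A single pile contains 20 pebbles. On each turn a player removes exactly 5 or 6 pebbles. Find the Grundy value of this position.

Compute g(0), g(1), … for moves {5, 6}:
k:     0  1  2  3  4  5  6  7  8  9 10 11 12 13 14 15 16 17 18 19 20
g(k):  0  0  0  0  0  1  1  1  1  1  2  0  0  0  0  0  1  1  1  1  1
So g(20) = 1.

1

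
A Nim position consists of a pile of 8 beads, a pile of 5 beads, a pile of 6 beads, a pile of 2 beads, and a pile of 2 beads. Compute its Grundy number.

11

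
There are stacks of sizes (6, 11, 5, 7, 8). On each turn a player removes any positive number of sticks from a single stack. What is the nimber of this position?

Write each in binary and XOR column by column:
  0110  (6)
  1011  (11)
  0101  (5)
  0111  (7)
  1000  (8)
  ----
  0111  (7)

7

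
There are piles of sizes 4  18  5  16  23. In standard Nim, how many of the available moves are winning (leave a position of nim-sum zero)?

3

Nim-sum: 4 ⊕ 18 ⊕ 5 ⊕ 16 ⊕ 23 = 20.
The overall nim-sum is X = 20. A pile of size p has a winning move iff p XOR X < p (reduce it to p XOR X).
  4: 4 XOR 20 = 16 ≥ 4 — no move.
  18: 18 XOR 20 = 6 < 18 — winning move (to 6).
  5: 5 XOR 20 = 17 ≥ 5 — no move.
  16: 16 XOR 20 = 4 < 16 — winning move (to 4).
  23: 23 XOR 20 = 3 < 23 — winning move (to 3).
That gives 3 winning moves.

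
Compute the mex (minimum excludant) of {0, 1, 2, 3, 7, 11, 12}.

4

The values 0, 1, 2, 3 are all present; 4 is the first non-negative integer missing from the set.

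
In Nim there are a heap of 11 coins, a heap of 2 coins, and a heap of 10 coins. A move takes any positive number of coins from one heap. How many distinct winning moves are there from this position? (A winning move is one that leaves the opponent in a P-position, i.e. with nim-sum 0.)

Nim-sum: 11 ^ 2 ^ 10 = 3.
The overall nim-sum is X = 3. A heap of size p has a winning move iff p XOR X < p (reduce it to p XOR X).
  11: 11 XOR 3 = 8 < 11 — winning move (to 8).
  2: 2 XOR 3 = 1 < 2 — winning move (to 1).
  10: 10 XOR 3 = 9 < 10 — winning move (to 9).
That gives 3 winning moves.

3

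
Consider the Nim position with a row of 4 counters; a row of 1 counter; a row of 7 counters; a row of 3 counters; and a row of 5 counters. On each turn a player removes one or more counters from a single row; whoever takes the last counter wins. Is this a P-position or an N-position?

Nim-sum: 4 ⊕ 1 ⊕ 7 ⊕ 3 ⊕ 5 = 4.
The nim-sum is 4 ≠ 0, so this is an N-position: the player to move can win.

N-position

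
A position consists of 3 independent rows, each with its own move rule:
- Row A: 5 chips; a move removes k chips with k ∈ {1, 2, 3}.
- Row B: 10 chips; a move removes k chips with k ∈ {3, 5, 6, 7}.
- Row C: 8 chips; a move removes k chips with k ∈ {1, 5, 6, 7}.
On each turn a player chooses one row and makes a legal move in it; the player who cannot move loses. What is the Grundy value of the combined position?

3

For row A, compute g(0), g(1), … with moves {1, 2, 3}:
k:     0  1  2  3  4  5
g(k):  0  1  2  3  0  1
So g(5) = 1.
For row B, compute g(0), g(1), … with moves {3, 5, 6, 7}:
g(0) = mex{} = 0
g(1) = mex{} = 0
g(2) = mex{} = 0
g(3) = mex{0} = 1
g(4) = mex{0} = 1
g(5) = mex{0} = 1
g(6) = mex{0,1} = 2
g(7) = mex{0,1} = 2
g(8) = mex{0,1} = 2
g(9) = mex{0,1,2} = 3
g(10) = mex{1,2} = 0
So g(10) = 0.
Build the Grundy sequence for row C with g(k) = mex{g(k−s) : s ∈ {1, 5, 6, 7}, s ≤ k}:
g(0) = mex{} = 0
g(1) = mex{0} = 1
g(2) = mex{1} = 0
g(3) = mex{0} = 1
g(4) = mex{1} = 0
g(5) = mex{0} = 1
g(6) = mex{0,1} = 2
g(7) = mex{0,1,2} = 3
g(8) = mex{0,1,3} = 2
So g(8) = 2.
The value of a disjunctive sum is the nim-sum of the parts.
Combined value = 1 XOR 0 XOR 2 = 3.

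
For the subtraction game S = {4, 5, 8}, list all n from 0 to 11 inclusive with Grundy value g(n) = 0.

0, 1, 2, 3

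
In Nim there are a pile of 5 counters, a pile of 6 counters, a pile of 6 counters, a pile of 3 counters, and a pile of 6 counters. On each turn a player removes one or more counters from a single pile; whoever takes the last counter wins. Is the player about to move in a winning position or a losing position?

Losing position

In binary:
  101  (5)
  110  (6)
  110  (6)
  011  (3)
  110  (6)
  ---
  000  (0)
The nim-sum is 0, so this is a P-position: the player to move is in a losing position under optimal play.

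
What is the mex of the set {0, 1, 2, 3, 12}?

The values 0, 1, 2, 3 are all present; 4 is the first non-negative integer missing from the set.

4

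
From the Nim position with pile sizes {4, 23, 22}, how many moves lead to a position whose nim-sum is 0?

3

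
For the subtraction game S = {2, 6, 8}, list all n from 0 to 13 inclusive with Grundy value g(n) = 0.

0, 1, 4, 5

Compute g(0), g(1), … for moves {2, 6, 8}:
k:     0  1  2  3  4  5  6  7  8  9 10 11 12 13
g(k):  0  0  1  1  0  0  1  1  2  2  3  3  2  2
The P-positions (g = 0) in 0..13 are 0, 1, 4, 5.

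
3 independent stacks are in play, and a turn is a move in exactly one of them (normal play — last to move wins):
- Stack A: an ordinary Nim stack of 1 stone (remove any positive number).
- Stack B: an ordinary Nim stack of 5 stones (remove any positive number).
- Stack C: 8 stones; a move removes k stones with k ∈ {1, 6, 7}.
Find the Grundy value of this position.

6

Stack A is a plain Nim stack of size 1, so its Grundy value is 1.
Stack B is a plain Nim stack of size 5, so its Grundy value is 5.
For stack C, compute g(0), g(1), … with moves {1, 6, 7}:
g(0) = mex{} = 0
g(1) = mex{0} = 1
g(2) = mex{1} = 0
g(3) = mex{0} = 1
g(4) = mex{1} = 0
g(5) = mex{0} = 1
g(6) = mex{0,1} = 2
g(7) = mex{0,1,2} = 3
g(8) = mex{0,1,3} = 2
So g(8) = 2.
By the Sprague-Grundy theorem, the Grundy value of a sum of independent games is the XOR of the component values.
Combined value = 1 XOR 5 XOR 2 = 6.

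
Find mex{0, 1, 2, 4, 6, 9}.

3

The values 0, 1, 2 are all present; 3 is the first non-negative integer missing from the set.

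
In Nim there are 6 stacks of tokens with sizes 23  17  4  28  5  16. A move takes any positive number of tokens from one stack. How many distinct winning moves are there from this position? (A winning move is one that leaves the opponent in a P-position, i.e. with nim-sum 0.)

1

Compute the nim-sum pairwise:
23 ⊕ 17 = 6
6 ⊕ 4 = 2
2 ⊕ 28 = 30
30 ⊕ 5 = 27
27 ⊕ 16 = 11
The overall nim-sum is X = 11. A stack of size p has a winning move iff p XOR X < p (reduce it to p XOR X).
  23: 23 XOR 11 = 28 ≥ 23 — no move.
  17: 17 XOR 11 = 26 ≥ 17 — no move.
  4: 4 XOR 11 = 15 ≥ 4 — no move.
  28: 28 XOR 11 = 23 < 28 — winning move (to 23).
  5: 5 XOR 11 = 14 ≥ 5 — no move.
  16: 16 XOR 11 = 27 ≥ 16 — no move.
That gives 1 winning move.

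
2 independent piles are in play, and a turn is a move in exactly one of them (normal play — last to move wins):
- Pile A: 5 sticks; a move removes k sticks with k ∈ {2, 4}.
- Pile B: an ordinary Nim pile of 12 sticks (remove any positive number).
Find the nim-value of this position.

For pile A, compute g(0), g(1), … with moves {2, 4}:
k:     0  1  2  3  4  5
g(k):  0  0  1  1  2  2
So g(5) = 2.
Pile B is a plain Nim pile of size 12, so its Grundy value is 12.
By the Sprague-Grundy theorem, the Grundy value of a sum of independent games is the XOR of the component values.
Combined value = 2 XOR 12 = 14.

14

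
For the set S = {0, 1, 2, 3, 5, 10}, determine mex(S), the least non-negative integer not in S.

4

The values 0, 1, 2, 3 are all present; 4 is the first non-negative integer missing from the set.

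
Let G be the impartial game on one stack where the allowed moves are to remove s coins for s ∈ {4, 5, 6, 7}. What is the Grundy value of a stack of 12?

0

Compute g(0), g(1), … for moves {4, 5, 6, 7}:
k:     0  1  2  3  4  5  6  7  8  9 10 11 12
g(k):  0  0  0  0  1  1  1  1  2  2  2  0  0
So g(12) = 0.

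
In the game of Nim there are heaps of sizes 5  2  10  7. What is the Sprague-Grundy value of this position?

10

Bitwise XOR of the heap sizes:
  0101  (5)
  0010  (2)
  1010  (10)
  0111  (7)
  ----
  1010  (10)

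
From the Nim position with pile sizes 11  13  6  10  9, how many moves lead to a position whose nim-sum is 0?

3

Nim-sum: 11 ^ 13 ^ 6 ^ 10 ^ 9 = 3.
The overall nim-sum is X = 3. A pile of size p has a winning move iff p XOR X < p (reduce it to p XOR X).
  11: 11 XOR 3 = 8 < 11 — winning move (to 8).
  13: 13 XOR 3 = 14 ≥ 13 — no move.
  6: 6 XOR 3 = 5 < 6 — winning move (to 5).
  10: 10 XOR 3 = 9 < 10 — winning move (to 9).
  9: 9 XOR 3 = 10 ≥ 9 — no move.
That gives 3 winning moves.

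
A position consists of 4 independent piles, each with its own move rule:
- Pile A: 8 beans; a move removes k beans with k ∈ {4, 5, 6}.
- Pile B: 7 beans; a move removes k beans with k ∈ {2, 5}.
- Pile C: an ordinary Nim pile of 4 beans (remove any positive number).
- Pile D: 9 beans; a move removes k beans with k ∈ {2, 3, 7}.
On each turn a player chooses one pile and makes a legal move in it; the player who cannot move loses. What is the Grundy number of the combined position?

Grundy values for pile A (subtraction set {4, 5, 6}):
g(0) = mex{} = 0
g(1) = mex{} = 0
g(2) = mex{} = 0
g(3) = mex{} = 0
g(4) = mex{0} = 1
g(5) = mex{0} = 1
g(6) = mex{0} = 1
g(7) = mex{0} = 1
g(8) = mex{0,1} = 2
So g(8) = 2.
Grundy values for pile B (subtraction set {2, 5}):
k:     0  1  2  3  4  5  6  7
g(k):  0  0  1  1  0  2  1  0
So g(7) = 0.
Pile C is a plain Nim pile of size 4, so its Grundy value is 4.
For pile D, compute g(0), g(1), … with moves {2, 3, 7}:
g(0) = mex{} = 0
g(1) = mex{} = 0
g(2) = mex{0} = 1
g(3) = mex{0} = 1
g(4) = mex{0,1} = 2
g(5) = mex{1} = 0
g(6) = mex{1,2} = 0
g(7) = mex{0,2} = 1
g(8) = mex{0} = 1
g(9) = mex{0,1} = 2
So g(9) = 2.
By the Sprague-Grundy theorem, the Grundy value of a sum of independent games is the XOR of the component values.
Combined value = 2 ⊕ 0 ⊕ 4 ⊕ 2 = 4.

4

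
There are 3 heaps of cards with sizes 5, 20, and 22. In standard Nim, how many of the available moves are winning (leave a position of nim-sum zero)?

Write each in binary and XOR column by column:
  00101  (5)
  10100  (20)
  10110  (22)
  -----
  00111  (7)
The overall nim-sum is X = 7. A heap of size p has a winning move iff p XOR X < p (reduce it to p XOR X).
  5: 5 XOR 7 = 2 < 5 — winning move (to 2).
  20: 20 XOR 7 = 19 < 20 — winning move (to 19).
  22: 22 XOR 7 = 17 < 22 — winning move (to 17).
That gives 3 winning moves.

3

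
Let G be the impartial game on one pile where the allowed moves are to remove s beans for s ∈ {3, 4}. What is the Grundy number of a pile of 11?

Build the Grundy sequence with g(k) = mex{g(k−s) : s ∈ {3, 4}, s ≤ k}:
g(0) = mex{} = 0
g(1) = mex{} = 0
g(2) = mex{} = 0
g(3) = mex{0} = 1
g(4) = mex{0} = 1
g(5) = mex{0} = 1
g(6) = mex{0,1} = 2
g(7) = mex{1} = 0
g(8) = mex{1} = 0
g(9) = mex{1,2} = 0
g(10) = mex{0,2} = 1
g(11) = mex{0} = 1
So g(11) = 1.

1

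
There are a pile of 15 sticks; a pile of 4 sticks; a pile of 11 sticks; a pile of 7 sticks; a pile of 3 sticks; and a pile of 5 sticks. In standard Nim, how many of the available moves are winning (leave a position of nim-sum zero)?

Nim-sum: 15 XOR 4 XOR 11 XOR 7 XOR 3 XOR 5 = 1.
The overall nim-sum is X = 1. A pile of size p has a winning move iff p XOR X < p (reduce it to p XOR X).
  15: 15 XOR 1 = 14 < 15 — winning move (to 14).
  4: 4 XOR 1 = 5 ≥ 4 — no move.
  11: 11 XOR 1 = 10 < 11 — winning move (to 10).
  7: 7 XOR 1 = 6 < 7 — winning move (to 6).
  3: 3 XOR 1 = 2 < 3 — winning move (to 2).
  5: 5 XOR 1 = 4 < 5 — winning move (to 4).
That gives 5 winning moves.

5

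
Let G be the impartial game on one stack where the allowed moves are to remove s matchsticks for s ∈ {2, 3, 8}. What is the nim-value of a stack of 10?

0

Compute g(0), g(1), … for moves {2, 3, 8}:
k:     0  1  2  3  4  5  6  7  8  9 10
g(k):  0  0  1  1  2  0  0  1  1  2  0
So g(10) = 0.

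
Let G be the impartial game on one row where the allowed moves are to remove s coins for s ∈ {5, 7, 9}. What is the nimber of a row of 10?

2

Grundy values for subtraction set {5, 7, 9}:
k:     0  1  2  3  4  5  6  7  8  9 10
g(k):  0  0  0  0  0  1  1  1  1  1  2
So g(10) = 2.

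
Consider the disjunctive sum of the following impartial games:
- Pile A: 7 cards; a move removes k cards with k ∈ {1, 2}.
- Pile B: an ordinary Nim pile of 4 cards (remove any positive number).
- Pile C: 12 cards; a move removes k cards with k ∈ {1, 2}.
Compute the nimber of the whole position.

5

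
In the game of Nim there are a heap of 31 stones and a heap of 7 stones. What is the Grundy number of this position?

24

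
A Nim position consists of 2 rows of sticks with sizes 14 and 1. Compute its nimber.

Bitwise XOR of the heap sizes:
  1110  (14)
  0001  (1)
  ----
  1111  (15)

15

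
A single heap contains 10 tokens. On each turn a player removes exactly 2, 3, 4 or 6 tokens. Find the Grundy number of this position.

Build the Grundy sequence with g(k) = mex{g(k−s) : s ∈ {2, 3, 4, 6}, s ≤ k}:
g(0) = mex{} = 0
g(1) = mex{} = 0
g(2) = mex{0} = 1
g(3) = mex{0} = 1
g(4) = mex{0,1} = 2
g(5) = mex{0,1} = 2
g(6) = mex{0,1,2} = 3
g(7) = mex{0,1,2} = 3
g(8) = mex{1,2,3} = 0
g(9) = mex{1,2,3} = 0
g(10) = mex{0,2,3} = 1
So g(10) = 1.

1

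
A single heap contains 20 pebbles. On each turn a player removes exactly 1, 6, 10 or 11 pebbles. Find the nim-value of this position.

Compute g(0), g(1), … for moves {1, 6, 10, 11}:
k:     0  1  2  3  4  5  6  7  8  9 10 11 12 13 14 15 16 17 18 19 20
g(k):  0  1  0  1  0  1  2  0  1  0  1  2  3  2  3  2  0  1  2  3  2
So g(20) = 2.

2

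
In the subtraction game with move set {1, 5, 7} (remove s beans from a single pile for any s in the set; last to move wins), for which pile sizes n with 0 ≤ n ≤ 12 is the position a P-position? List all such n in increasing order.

0, 2, 4, 6, 8, 10, 12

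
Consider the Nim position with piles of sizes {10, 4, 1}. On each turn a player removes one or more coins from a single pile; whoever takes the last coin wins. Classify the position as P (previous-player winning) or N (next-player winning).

Compute the nim-sum pairwise:
10 XOR 4 = 14
14 XOR 1 = 15
The nim-sum is 15 ≠ 0, so this is an N-position: the player to move can win.

N-position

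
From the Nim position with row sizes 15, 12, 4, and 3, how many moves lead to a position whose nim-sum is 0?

Compute the nim-sum pairwise:
15 ^ 12 = 3
3 ^ 4 = 7
7 ^ 3 = 4
The overall nim-sum is X = 4. A row of size p has a winning move iff p XOR X < p (reduce it to p XOR X).
  15: 15 XOR 4 = 11 < 15 — winning move (to 11).
  12: 12 XOR 4 = 8 < 12 — winning move (to 8).
  4: 4 XOR 4 = 0 < 4 — winning move (to 0).
  3: 3 XOR 4 = 7 ≥ 3 — no move.
That gives 3 winning moves.

3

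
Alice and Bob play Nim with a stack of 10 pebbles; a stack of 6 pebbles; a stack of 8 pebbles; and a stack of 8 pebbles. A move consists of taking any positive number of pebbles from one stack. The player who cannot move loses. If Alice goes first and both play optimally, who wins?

Alice wins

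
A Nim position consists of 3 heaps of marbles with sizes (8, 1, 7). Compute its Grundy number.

Nim-sum: 8 XOR 1 XOR 7 = 14.

14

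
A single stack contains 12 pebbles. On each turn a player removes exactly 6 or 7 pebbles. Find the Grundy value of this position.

2

Build the Grundy sequence with g(k) = mex{g(k−s) : s ∈ {6, 7}, s ≤ k}:
k:     0  1  2  3  4  5  6  7  8  9 10 11 12
g(k):  0  0  0  0  0  0  1  1  1  1  1  1  2
So g(12) = 2.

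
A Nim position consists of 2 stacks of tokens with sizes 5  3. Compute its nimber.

Nim-sum: 5 ^ 3 = 6.

6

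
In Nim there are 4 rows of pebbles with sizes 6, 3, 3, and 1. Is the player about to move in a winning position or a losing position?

Nim-sum: 6 ⊕ 3 ⊕ 3 ⊕ 1 = 7.
The nim-sum is 7 ≠ 0, so this is an N-position: the player to move can win.

Winning position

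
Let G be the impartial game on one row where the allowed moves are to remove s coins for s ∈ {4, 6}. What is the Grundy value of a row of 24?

1

Grundy values for subtraction set {4, 6}:
k:     0  1  2  3  4  5  6  7  8  9 10 11 12 13 14 15 16 17 18 19 20 21 22 23 24
g(k):  0  0  0  0  1  1  1  1  2  2  0  0  0  0  1  1  1  1  2  2  0  0  0  0  1
So g(24) = 1.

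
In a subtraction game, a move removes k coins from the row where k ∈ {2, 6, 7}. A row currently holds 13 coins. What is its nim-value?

0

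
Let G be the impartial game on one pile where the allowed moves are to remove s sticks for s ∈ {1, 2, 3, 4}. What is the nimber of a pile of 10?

Build the Grundy sequence with g(k) = mex{g(k−s) : s ∈ {1, 2, 3, 4}, s ≤ k}:
g(0) = mex{} = 0
g(1) = mex{0} = 1
g(2) = mex{0,1} = 2
g(3) = mex{0,1,2} = 3
g(4) = mex{0,1,2,3} = 4
g(5) = mex{1,2,3,4} = 0
g(6) = mex{0,2,3,4} = 1
g(7) = mex{0,1,3,4} = 2
g(8) = mex{0,1,2,4} = 3
g(9) = mex{0,1,2,3} = 4
g(10) = mex{1,2,3,4} = 0
So g(10) = 0.

0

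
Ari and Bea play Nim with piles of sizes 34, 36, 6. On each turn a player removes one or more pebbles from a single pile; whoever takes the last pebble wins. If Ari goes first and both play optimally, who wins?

Bea wins

Bitwise XOR of the heap sizes:
  100010  (34)
  100100  (36)
  000110  (6)
  ------
  000000  (0)
The nim-sum is 0, so this is a P-position: the player to move is in a losing position under optimal play; Ari is about to move from it and so loses — Bea wins.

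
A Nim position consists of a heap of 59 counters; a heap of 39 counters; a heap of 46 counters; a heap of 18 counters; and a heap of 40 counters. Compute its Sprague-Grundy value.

Bitwise XOR of the heap sizes:
  111011  (59)
  100111  (39)
  101110  (46)
  010010  (18)
  101000  (40)
  ------
  001000  (8)

8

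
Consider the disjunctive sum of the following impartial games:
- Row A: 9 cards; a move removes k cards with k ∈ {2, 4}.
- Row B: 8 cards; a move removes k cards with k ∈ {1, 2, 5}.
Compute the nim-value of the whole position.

Build the Grundy sequence for row A with g(k) = mex{g(k−s) : s ∈ {2, 4}, s ≤ k}:
k:     0  1  2  3  4  5  6  7  8  9
g(k):  0  0  1  1  2  2  0  0  1  1
So g(9) = 1.
For row B, compute g(0), g(1), … with moves {1, 2, 5}:
k:     0  1  2  3  4  5  6  7  8
g(k):  0  1  2  0  1  2  0  1  2
So g(8) = 2.
By the Sprague-Grundy theorem, the Grundy value of a sum of independent games is the XOR of the component values.
Combined value = 1 ⊕ 2 = 3.

3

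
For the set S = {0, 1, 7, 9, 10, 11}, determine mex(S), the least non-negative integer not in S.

2

The values 0, 1 are all present; 2 is the first non-negative integer missing from the set.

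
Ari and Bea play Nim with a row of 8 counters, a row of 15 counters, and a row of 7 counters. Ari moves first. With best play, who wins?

Bea wins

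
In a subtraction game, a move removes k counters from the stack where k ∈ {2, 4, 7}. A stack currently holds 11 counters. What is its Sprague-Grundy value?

1

Build the Grundy sequence with g(k) = mex{g(k−s) : s ∈ {2, 4, 7}, s ≤ k}:
g(0) = mex{} = 0
g(1) = mex{} = 0
g(2) = mex{0} = 1
g(3) = mex{0} = 1
g(4) = mex{0,1} = 2
g(5) = mex{0,1} = 2
g(6) = mex{1,2} = 0
g(7) = mex{0,1,2} = 3
g(8) = mex{0,2} = 1
g(9) = mex{1,2,3} = 0
g(10) = mex{0,1} = 2
g(11) = mex{0,2,3} = 1
So g(11) = 1.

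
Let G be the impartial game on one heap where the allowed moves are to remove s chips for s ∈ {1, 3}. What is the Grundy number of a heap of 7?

1

Build the Grundy sequence with g(k) = mex{g(k−s) : s ∈ {1, 3}, s ≤ k}:
g(0) = mex{} = 0
g(1) = mex{0} = 1
g(2) = mex{1} = 0
g(3) = mex{0} = 1
g(4) = mex{1} = 0
g(5) = mex{0} = 1
g(6) = mex{1} = 0
g(7) = mex{0} = 1
So g(7) = 1.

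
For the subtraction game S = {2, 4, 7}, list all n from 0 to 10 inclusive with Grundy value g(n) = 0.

Compute g(0), g(1), … for moves {2, 4, 7}:
k:     0  1  2  3  4  5  6  7  8  9 10
g(k):  0  0  1  1  2  2  0  3  1  0  2
The P-positions (g = 0) in 0..10 are 0, 1, 6, 9.

0, 1, 6, 9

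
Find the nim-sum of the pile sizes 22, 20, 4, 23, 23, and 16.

Bitwise XOR of the heap sizes:
  10110  (22)
  10100  (20)
  00100  (4)
  10111  (23)
  10111  (23)
  10000  (16)
  -----
  10110  (22)

22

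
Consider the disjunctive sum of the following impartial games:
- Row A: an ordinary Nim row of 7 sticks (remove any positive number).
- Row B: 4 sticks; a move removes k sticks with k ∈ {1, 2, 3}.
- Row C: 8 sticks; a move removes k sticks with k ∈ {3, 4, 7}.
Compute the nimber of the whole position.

Row A is a plain Nim row of size 7, so its Grundy value is 7.
Grundy values for row B (subtraction set {1, 2, 3}):
g(0) = mex{} = 0
g(1) = mex{0} = 1
g(2) = mex{0,1} = 2
g(3) = mex{0,1,2} = 3
g(4) = mex{1,2,3} = 0
So g(4) = 0.
Grundy values for row C (subtraction set {3, 4, 7}):
g(0) = mex{} = 0
g(1) = mex{} = 0
g(2) = mex{} = 0
g(3) = mex{0} = 1
g(4) = mex{0} = 1
g(5) = mex{0} = 1
g(6) = mex{0,1} = 2
g(7) = mex{0,1} = 2
g(8) = mex{0,1} = 2
So g(8) = 2.
By the Sprague-Grundy theorem, the Grundy value of a sum of independent games is the XOR of the component values.
Combined value = 7 ⊕ 0 ⊕ 2 = 5.

5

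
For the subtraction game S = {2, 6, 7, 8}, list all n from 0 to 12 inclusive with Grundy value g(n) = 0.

0, 1, 4, 5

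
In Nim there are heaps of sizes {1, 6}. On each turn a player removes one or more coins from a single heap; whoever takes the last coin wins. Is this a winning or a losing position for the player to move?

Compute the nim-sum pairwise:
1 XOR 6 = 7
The nim-sum is 7 ≠ 0, so this is an N-position: the player to move can win.

Winning position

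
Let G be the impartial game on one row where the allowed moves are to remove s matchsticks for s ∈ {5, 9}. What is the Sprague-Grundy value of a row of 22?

1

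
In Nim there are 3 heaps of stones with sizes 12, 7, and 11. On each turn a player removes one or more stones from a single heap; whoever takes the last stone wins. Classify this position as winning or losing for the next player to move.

Compute the nim-sum pairwise:
12 ^ 7 = 11
11 ^ 11 = 0
The nim-sum is 0, so this is a P-position: the player to move is in a losing position under optimal play.

Losing position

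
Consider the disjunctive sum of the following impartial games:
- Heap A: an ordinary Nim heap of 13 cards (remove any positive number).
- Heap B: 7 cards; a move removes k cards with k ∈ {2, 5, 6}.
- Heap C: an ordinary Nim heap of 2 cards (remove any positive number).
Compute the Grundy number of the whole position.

12

Heap A is a plain Nim heap of size 13, so its Grundy value is 13.
For heap B, compute g(0), g(1), … with moves {2, 5, 6}:
k:     0  1  2  3  4  5  6  7
g(k):  0  0  1  1  0  2  1  3
So g(7) = 3.
Heap C is a plain Nim heap of size 2, so its Grundy value is 2.
By the Sprague-Grundy theorem, the Grundy value of a sum of independent games is the XOR of the component values.
Combined value = 13 ⊕ 3 ⊕ 2 = 12.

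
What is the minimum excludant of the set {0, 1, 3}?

2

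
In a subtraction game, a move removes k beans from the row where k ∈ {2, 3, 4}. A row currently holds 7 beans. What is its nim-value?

0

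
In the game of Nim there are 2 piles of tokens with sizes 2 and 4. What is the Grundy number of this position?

6

Compute the nim-sum pairwise:
2 XOR 4 = 6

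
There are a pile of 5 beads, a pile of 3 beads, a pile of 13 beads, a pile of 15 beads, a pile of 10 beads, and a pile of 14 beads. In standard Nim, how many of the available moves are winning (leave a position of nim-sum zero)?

0

Compute the nim-sum pairwise:
5 XOR 3 = 6
6 XOR 13 = 11
11 XOR 15 = 4
4 XOR 10 = 14
14 XOR 14 = 0
The nim-sum is already 0, so every move leaves a nonzero nim-sum — there are no winning moves.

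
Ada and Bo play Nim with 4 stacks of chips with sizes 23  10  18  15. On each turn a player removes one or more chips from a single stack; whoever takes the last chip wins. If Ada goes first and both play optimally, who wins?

Nim-sum: 23 ⊕ 10 ⊕ 18 ⊕ 15 = 0.
The nim-sum is 0, so this is a P-position: the player to move is in a losing position under optimal play; Ada is about to move from it and so loses — Bo wins.

Bo wins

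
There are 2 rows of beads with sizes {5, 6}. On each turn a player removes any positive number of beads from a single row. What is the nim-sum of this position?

3

Write each in binary and XOR column by column:
  101  (5)
  110  (6)
  ---
  011  (3)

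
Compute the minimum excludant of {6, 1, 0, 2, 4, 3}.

The values 0, 1, 2, 3, 4 are all present; 5 is the first non-negative integer missing from the set.

5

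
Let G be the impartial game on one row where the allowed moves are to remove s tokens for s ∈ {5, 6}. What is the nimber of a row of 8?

1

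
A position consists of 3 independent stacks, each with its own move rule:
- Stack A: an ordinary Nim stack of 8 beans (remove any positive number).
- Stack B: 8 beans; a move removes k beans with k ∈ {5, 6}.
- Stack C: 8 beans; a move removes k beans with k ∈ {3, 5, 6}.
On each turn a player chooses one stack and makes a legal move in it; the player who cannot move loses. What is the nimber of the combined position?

11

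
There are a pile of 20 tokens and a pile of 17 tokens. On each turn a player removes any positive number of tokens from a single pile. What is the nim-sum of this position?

5

Compute the nim-sum pairwise:
20 ^ 17 = 5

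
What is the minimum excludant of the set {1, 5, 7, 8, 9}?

0 is not in the set, so the mex is 0.

0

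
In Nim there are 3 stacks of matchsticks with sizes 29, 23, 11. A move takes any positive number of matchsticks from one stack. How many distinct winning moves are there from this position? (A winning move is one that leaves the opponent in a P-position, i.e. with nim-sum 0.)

Compute the nim-sum pairwise:
29 XOR 23 = 10
10 XOR 11 = 1
The overall nim-sum is X = 1. A stack of size p has a winning move iff p XOR X < p (reduce it to p XOR X).
  29: 29 XOR 1 = 28 < 29 — winning move (to 28).
  23: 23 XOR 1 = 22 < 23 — winning move (to 22).
  11: 11 XOR 1 = 10 < 11 — winning move (to 10).
That gives 3 winning moves.

3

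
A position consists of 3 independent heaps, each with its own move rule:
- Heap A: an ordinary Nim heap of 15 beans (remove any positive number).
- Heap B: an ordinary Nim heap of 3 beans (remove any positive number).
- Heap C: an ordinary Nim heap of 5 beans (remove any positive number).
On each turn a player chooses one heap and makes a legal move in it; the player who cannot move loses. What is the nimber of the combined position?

9

Heap A is a plain Nim heap of size 15, so its Grundy value is 15.
Heap B is a plain Nim heap of size 3, so its Grundy value is 3.
Heap C is a plain Nim heap of size 5, so its Grundy value is 5.
The value of a disjunctive sum is the nim-sum of the parts.
Combined value = 15 ⊕ 3 ⊕ 5 = 9.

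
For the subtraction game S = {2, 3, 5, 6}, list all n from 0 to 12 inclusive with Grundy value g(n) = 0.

0, 1, 8, 9

Grundy values for subtraction set {2, 3, 5, 6}:
k:     0  1  2  3  4  5  6  7  8  9 10 11 12
g(k):  0  0  1  1  2  2  3  3  0  0  1  1  2
The P-positions (g = 0) in 0..12 are 0, 1, 8, 9.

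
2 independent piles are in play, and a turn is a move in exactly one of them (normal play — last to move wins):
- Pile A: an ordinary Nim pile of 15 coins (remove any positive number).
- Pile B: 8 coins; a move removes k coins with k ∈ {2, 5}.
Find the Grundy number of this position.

Pile A is a plain Nim pile of size 15, so its Grundy value is 15.
Grundy values for pile B (subtraction set {2, 5}):
g(0) = mex{} = 0
g(1) = mex{} = 0
g(2) = mex{0} = 1
g(3) = mex{0} = 1
g(4) = mex{1} = 0
g(5) = mex{0,1} = 2
g(6) = mex{0} = 1
g(7) = mex{1,2} = 0
g(8) = mex{1} = 0
So g(8) = 0.
By the Sprague-Grundy theorem, the Grundy value of a sum of independent games is the XOR of the component values.
Combined value = 15 ⊕ 0 = 15.

15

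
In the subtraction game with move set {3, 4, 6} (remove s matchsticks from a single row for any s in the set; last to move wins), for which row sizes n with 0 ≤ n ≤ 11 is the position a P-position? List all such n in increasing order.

Compute g(0), g(1), … for moves {3, 4, 6}:
k:     0  1  2  3  4  5  6  7  8  9 10 11
g(k):  0  0  0  1  1  1  2  2  2  0  0  0
The P-positions (g = 0) in 0..11 are 0, 1, 2, 9, 10, 11.

0, 1, 2, 9, 10, 11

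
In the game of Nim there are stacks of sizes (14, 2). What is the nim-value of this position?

12

Nim-sum: 14 ^ 2 = 12.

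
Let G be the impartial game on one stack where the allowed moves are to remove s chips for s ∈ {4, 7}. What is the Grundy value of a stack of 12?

0

Build the Grundy sequence with g(k) = mex{g(k−s) : s ∈ {4, 7}, s ≤ k}:
g(0) = mex{} = 0
g(1) = mex{} = 0
g(2) = mex{} = 0
g(3) = mex{} = 0
g(4) = mex{0} = 1
g(5) = mex{0} = 1
g(6) = mex{0} = 1
g(7) = mex{0} = 1
g(8) = mex{0,1} = 2
g(9) = mex{0,1} = 2
g(10) = mex{0,1} = 2
g(11) = mex{1} = 0
g(12) = mex{1,2} = 0
So g(12) = 0.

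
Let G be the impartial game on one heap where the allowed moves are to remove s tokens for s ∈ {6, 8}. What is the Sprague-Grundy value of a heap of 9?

1

Build the Grundy sequence with g(k) = mex{g(k−s) : s ∈ {6, 8}, s ≤ k}:
k:     0  1  2  3  4  5  6  7  8  9
g(k):  0  0  0  0  0  0  1  1  1  1
So g(9) = 1.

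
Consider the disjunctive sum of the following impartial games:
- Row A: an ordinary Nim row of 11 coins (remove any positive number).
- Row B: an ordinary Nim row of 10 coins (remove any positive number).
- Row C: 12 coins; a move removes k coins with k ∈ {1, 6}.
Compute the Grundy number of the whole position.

0

Row A is a plain Nim row of size 11, so its Grundy value is 11.
Row B is a plain Nim row of size 10, so its Grundy value is 10.
Grundy values for row C (subtraction set {1, 6}):
k:     0  1  2  3  4  5  6  7  8  9 10 11 12
g(k):  0  1  0  1  0  1  2  0  1  0  1  0  1
So g(12) = 1.
By the Sprague-Grundy theorem, the Grundy value of a sum of independent games is the XOR of the component values.
Combined value = 11 XOR 10 XOR 1 = 0.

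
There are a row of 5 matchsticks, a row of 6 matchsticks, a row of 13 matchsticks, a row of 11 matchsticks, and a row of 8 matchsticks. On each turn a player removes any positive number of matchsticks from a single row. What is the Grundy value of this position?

Nim-sum: 5 ⊕ 6 ⊕ 13 ⊕ 11 ⊕ 8 = 13.

13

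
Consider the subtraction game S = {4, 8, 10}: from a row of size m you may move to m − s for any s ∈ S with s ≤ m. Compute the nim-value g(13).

3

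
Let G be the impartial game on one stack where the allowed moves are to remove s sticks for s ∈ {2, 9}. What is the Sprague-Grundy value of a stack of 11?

0

Grundy values for subtraction set {2, 9}:
k:     0  1  2  3  4  5  6  7  8  9 10 11
g(k):  0  0  1  1  0  0  1  1  0  2  1  0
So g(11) = 0.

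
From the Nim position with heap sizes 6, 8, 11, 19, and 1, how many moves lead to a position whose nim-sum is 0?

In binary:
  00110  (6)
  01000  (8)
  01011  (11)
  10011  (19)
  00001  (1)
  -----
  10111  (23)
The overall nim-sum is X = 23. A heap of size p has a winning move iff p XOR X < p (reduce it to p XOR X).
  6: 6 XOR 23 = 17 ≥ 6 — no move.
  8: 8 XOR 23 = 31 ≥ 8 — no move.
  11: 11 XOR 23 = 28 ≥ 11 — no move.
  19: 19 XOR 23 = 4 < 19 — winning move (to 4).
  1: 1 XOR 23 = 22 ≥ 1 — no move.
That gives 1 winning move.

1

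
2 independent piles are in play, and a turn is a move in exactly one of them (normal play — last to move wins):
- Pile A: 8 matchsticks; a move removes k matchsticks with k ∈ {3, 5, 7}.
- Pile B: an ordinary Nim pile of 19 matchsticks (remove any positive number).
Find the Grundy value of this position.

17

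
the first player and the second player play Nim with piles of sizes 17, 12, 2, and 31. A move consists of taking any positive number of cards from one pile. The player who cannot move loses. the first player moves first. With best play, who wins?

Bitwise XOR of the heap sizes:
  10001  (17)
  01100  (12)
  00010  (2)
  11111  (31)
  -----
  00000  (0)
The nim-sum is 0, so this is a P-position: the player to move is in a losing position under optimal play; the first player is about to move from it and so loses — the second player wins.

the second player wins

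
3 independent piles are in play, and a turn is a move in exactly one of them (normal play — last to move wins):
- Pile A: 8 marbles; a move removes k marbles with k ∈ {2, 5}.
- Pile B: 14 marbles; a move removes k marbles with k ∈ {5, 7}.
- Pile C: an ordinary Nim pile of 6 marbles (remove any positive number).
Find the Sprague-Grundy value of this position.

6

For pile A, compute g(0), g(1), … with moves {2, 5}:
g(0) = mex{} = 0
g(1) = mex{} = 0
g(2) = mex{0} = 1
g(3) = mex{0} = 1
g(4) = mex{1} = 0
g(5) = mex{0,1} = 2
g(6) = mex{0} = 1
g(7) = mex{1,2} = 0
g(8) = mex{1} = 0
So g(8) = 0.
For pile B, compute g(0), g(1), … with moves {5, 7}:
g(0) = mex{} = 0
g(1) = mex{} = 0
g(2) = mex{} = 0
g(3) = mex{} = 0
g(4) = mex{} = 0
g(5) = mex{0} = 1
g(6) = mex{0} = 1
g(7) = mex{0} = 1
g(8) = mex{0} = 1
g(9) = mex{0} = 1
g(10) = mex{0,1} = 2
g(11) = mex{0,1} = 2
g(12) = mex{1} = 0
g(13) = mex{1} = 0
g(14) = mex{1} = 0
So g(14) = 0.
Pile C is a plain Nim pile of size 6, so its Grundy value is 6.
By the Sprague-Grundy theorem, the Grundy value of a sum of independent games is the XOR of the component values.
Combined value = 0 XOR 0 XOR 6 = 6.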